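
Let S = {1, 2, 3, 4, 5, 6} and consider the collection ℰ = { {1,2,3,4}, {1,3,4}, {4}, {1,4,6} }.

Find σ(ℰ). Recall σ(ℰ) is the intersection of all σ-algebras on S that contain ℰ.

Initial family (6 sets): { {}, {4}, {1,3,4}, {1,4,6}, {1,2,3,4}, S }.
Step 1 adds 6:
  {5,6}  = {1,2,3,4}ᶜ
  {2,3,5}  = {1,4,6}ᶜ
  {2,5,6}  = {1,3,4}ᶜ
  {1,3,4,6}  = {1,3,4} ∪ {1,4,6}
  {1,2,3,4,6}  = {1,2,3,4} ∪ {1,4,6}
  {1,2,3,5,6}  = {4}ᶜ
  |family| = 12
Step 2 (10 new):
  {5}  = {1,2,3,4,6}ᶜ
  {2,5}  = {1,3,4,6}ᶜ
  {4,5,6}  = {5,6} ∪ {4}
  {1,4,5,6}  = {5,6} ∪ {1,4,6}
  {2,3,4,5}  = {2,3,5} ∪ {4}
  {2,3,5,6}  = {5,6} ∪ {2,3,5}
  {2,4,5,6}  = {2,5,6} ∪ {4}
  {1,2,3,4,5}  = {1,3,4} ∪ {2,3,5}
  {1,2,4,5,6}  = {2,5,6} ∪ {1,4,6}
  {1,3,4,5,6}  = {5,6} ∪ {1,3,4}
  |family| = 22
Step 3: 12 new —
  {2}  = {1,3,4,5,6}ᶜ
  {3}  = {1,2,4,5,6}ᶜ
  {6}  = {1,2,3,4,5}ᶜ
  {1,3}  = {2,4,5,6}ᶜ
  {1,4}  = {2,3,5,6}ᶜ
  {1,6}  = {2,3,4,5}ᶜ
  {2,3}  = {1,4,5,6}ᶜ
  {4,5}  = {5} ∪ {4}
  {1,2,3}  = {4,5,6}ᶜ
  {2,4,5}  = {2,5} ∪ {4}
  {1,3,4,5}  = {1,3,4} ∪ {5}
  {2,3,4,5,6}  = {5,6} ∪ {2,3,4,5}
  |family| = 34
Step 4: 24 new —
  {1}  = {2,3,4,5,6}ᶜ
  {2,4}  = {2} ∪ {4}
  {2,6}  = {1,3,4,5}ᶜ
  {3,4}  = {3} ∪ {4}
  {3,5}  = {5} ∪ {3}
  {3,6}  = {6} ∪ {3}
  {4,6}  = {6} ∪ {4}
  {1,2,4}  = {2} ∪ {1,4}
  {1,2,6}  = {1,6} ∪ {2}
  {1,3,5}  = {5} ∪ {1,3}
  {1,3,6}  = {2,4,5}ᶜ
  {1,4,5}  = {5} ∪ {1,4}
  {1,5,6}  = {5,6} ∪ {1,6}
  {2,3,4}  = {2,3} ∪ {4}
  {2,3,6}  = {6} ∪ {2,3}
  {3,4,5}  = {4,5} ∪ {3}
  {3,5,6}  = {5,6} ∪ {3}
  {1,2,3,5}  = {2,5} ∪ {1,2,3}
  {1,2,3,6}  = {4,5}ᶜ
  {1,2,4,5}  = {2,5} ∪ {1,4}
  {1,2,4,6}  = {2} ∪ {1,4,6}
  {1,2,5,6}  = {2,5} ∪ {1,6}
  {1,3,5,6}  = {5,6} ∪ {1,3}
  {3,4,5,6}  = {3} ∪ {4,5,6}
  |family| = 58
Step 5 adds 6:
  {1,2}  = {3,4,5,6}ᶜ
  {1,5}  = {5} ∪ {1}
  {1,2,5}  = {2,5} ∪ {1}
  {2,4,6}  = {1,3,5}ᶜ
  {3,4,6}  = {3,4} ∪ {4,6}
  {2,3,4,6}  = {3,4} ∪ {2,3,6}
  |family| = 64
Step 6 adds nothing — fixpoint reached.

σ(ℰ) = { {}, {1}, {2}, {3}, {4}, {5}, {6}, {1,2}, {1,3}, {1,4}, {1,5}, {1,6}, {2,3}, {2,4}, {2,5}, {2,6}, {3,4}, {3,5}, {3,6}, {4,5}, {4,6}, {5,6}, {1,2,3}, {1,2,4}, {1,2,5}, {1,2,6}, {1,3,4}, {1,3,5}, {1,3,6}, {1,4,5}, {1,4,6}, {1,5,6}, {2,3,4}, {2,3,5}, {2,3,6}, {2,4,5}, {2,4,6}, {2,5,6}, {3,4,5}, {3,4,6}, {3,5,6}, {4,5,6}, {1,2,3,4}, {1,2,3,5}, {1,2,3,6}, {1,2,4,5}, {1,2,4,6}, {1,2,5,6}, {1,3,4,5}, {1,3,4,6}, {1,3,5,6}, {1,4,5,6}, {2,3,4,5}, {2,3,4,6}, {2,3,5,6}, {2,4,5,6}, {3,4,5,6}, {1,2,3,4,5}, {1,2,3,4,6}, {1,2,3,5,6}, {1,2,4,5,6}, {1,3,4,5,6}, {2,3,4,5,6}, S }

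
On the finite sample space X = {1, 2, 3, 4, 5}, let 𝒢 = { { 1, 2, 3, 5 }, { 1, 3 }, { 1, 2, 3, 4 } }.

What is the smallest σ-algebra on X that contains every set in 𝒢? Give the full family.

Begin from { {  }, { 1, 3 }, { 1, 2, 3, 4 }, { 1, 2, 3, 5 }, X } (that is, 𝒢 plus ∅ and X).
Iteration 1 (3 new):
  { 4 }  = { 1, 2, 3, 5 }ᶜ
  { 5 }  = { 1, 2, 3, 4 }ᶜ
  { 2, 4, 5 }  = { 1, 3 }ᶜ
  (now 8)
Iteration 2 adds 3:
  { 4, 5 }  = { 4 } ∪ { 5 }
  { 1, 3, 4 }  = { 4 } ∪ { 1, 3 }
  { 1, 3, 5 }  = { 1, 3 } ∪ { 5 }
  (now 11)
Iteration 3 adds 4:
  { 2, 4 }  = { 1, 3, 5 }ᶜ
  { 2, 5 }  = { 1, 3, 4 }ᶜ
  { 1, 2, 3 }  = { 4, 5 }ᶜ
  { 1, 3, 4, 5 }  = { 4, 5 } ∪ { 1, 3, 4 }
  (now 15)
Iteration 4 (1 new):
  { 2 }  = { 1, 3, 4, 5 }ᶜ
  (now 16)
Iteration 5: no new sets; the family is a σ-algebra.

σ(𝒢) = { {  }, { 2 }, { 4 }, { 5 }, { 1, 3 }, { 2, 4 }, { 2, 5 }, { 4, 5 }, { 1, 2, 3 }, { 1, 3, 4 }, { 1, 3, 5 }, { 2, 4, 5 }, { 1, 2, 3, 4 }, { 1, 2, 3, 5 }, { 1, 3, 4, 5 }, X }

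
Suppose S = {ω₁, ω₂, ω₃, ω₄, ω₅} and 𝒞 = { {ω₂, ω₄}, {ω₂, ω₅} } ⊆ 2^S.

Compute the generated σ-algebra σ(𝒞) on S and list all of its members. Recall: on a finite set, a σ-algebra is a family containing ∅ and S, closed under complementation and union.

Take S₀ = 𝒞 ∪ {∅, S} = { {}, {ω₂, ω₄}, {ω₂, ω₅}, S }.
Pass 1: 3 new —
  {ω₁, ω₃, ω₄}  = complement {ω₂, ω₅}
  {ω₁, ω₃, ω₅}  = complement {ω₂, ω₄}
  {ω₂, ω₄, ω₅}  = {ω₂, ω₅} ∪ {ω₂, ω₄}
  — 7 sets.
Pass 2. New:
  {ω₁, ω₃}  = complement {ω₂, ω₄, ω₅}
  {ω₁, ω₂, ω₃, ω₄}  = {ω₁, ω₃, ω₄} ∪ {ω₂, ω₄}
  {ω₁, ω₂, ω₃, ω₅}  = {ω₂, ω₅} ∪ {ω₁, ω₃, ω₅}
  {ω₁, ω₃, ω₄, ω₅}  = {ω₁, ω₃, ω₄} ∪ {ω₁, ω₃, ω₅}
  — 11 sets.
Pass 3: +3 →
  {ω₂}  = complement {ω₁, ω₃, ω₄, ω₅}
  {ω₄}  = complement {ω₁, ω₂, ω₃, ω₅}
  {ω₅}  = complement {ω₁, ω₂, ω₃, ω₄}
  — 14 sets.
Pass 4 adds 2:
  {ω₄, ω₅}  = {ω₄} ∪ {ω₅}
  {ω₁, ω₂, ω₃}  = {ω₁, ω₃} ∪ {ω₂}
  — 16 sets.
Pass 5 adds nothing — fixpoint reached.

Hence σ(𝒞) has 16 members: { {}, {ω₂}, {ω₄}, {ω₅}, {ω₁, ω₃}, {ω₂, ω₄}, {ω₂, ω₅}, {ω₄, ω₅}, {ω₁, ω₂, ω₃}, {ω₁, ω₃, ω₄}, {ω₁, ω₃, ω₅}, {ω₂, ω₄, ω₅}, {ω₁, ω₂, ω₃, ω₄}, {ω₁, ω₂, ω₃, ω₅}, {ω₁, ω₃, ω₄, ω₅}, S }.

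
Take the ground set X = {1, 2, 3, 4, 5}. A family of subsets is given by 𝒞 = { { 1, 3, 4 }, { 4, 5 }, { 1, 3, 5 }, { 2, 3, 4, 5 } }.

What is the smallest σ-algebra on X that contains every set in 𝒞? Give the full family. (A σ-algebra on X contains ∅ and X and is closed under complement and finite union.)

|σ(𝒞)| = 32.  σ(𝒞) = { {}, { 1 }, { 2 }, { 3 }, { 4 }, { 5 }, { 1, 2 }, { 1, 3 }, { 1, 4 }, { 1, 5 }, { 2, 3 }, { 2, 4 }, { 2, 5 }, { 3, 4 }, { 3, 5 }, { 4, 5 }, { 1, 2, 3 }, { 1, 2, 4 }, { 1, 2, 5 }, { 1, 3, 4 }, { 1, 3, 5 }, { 1, 4, 5 }, { 2, 3, 4 }, { 2, 3, 5 }, { 2, 4, 5 }, { 3, 4, 5 }, { 1, 2, 3, 4 }, { 1, 2, 3, 5 }, { 1, 2, 4, 5 }, { 1, 3, 4, 5 }, { 2, 3, 4, 5 }, X }

Working:
Begin from { {}, { 4, 5 }, { 1, 3, 4 }, { 1, 3, 5 }, { 2, 3, 4, 5 }, X } (that is, 𝒞 plus ∅ and X).
Round 1 adds 5:
  { 1 }  = ᶜ of { 2, 3, 4, 5 }
  { 2, 4 }  = ᶜ of { 1, 3, 5 }
  { 2, 5 }  = ᶜ of { 1, 3, 4 }
  { 1, 2, 3 }  = ᶜ of { 4, 5 }
  { 1, 3, 4, 5 }  = { 4, 5 } ∪ { 1, 3, 4 }
  |family| = 11
Round 2 (7 new):
  { 2 }  = ᶜ of { 1, 3, 4, 5 }
  { 1, 2, 4 }  = { 2, 4 } ∪ { 1 }
  { 1, 2, 5 }  = { 2, 5 } ∪ { 1 }
  { 1, 4, 5 }  = { 4, 5 } ∪ { 1 }
  { 2, 4, 5 }  = { 2, 5 } ∪ { 4, 5 }
  { 1, 2, 3, 4 }  = { 1, 2, 3 } ∪ { 1, 3, 4 }
  { 1, 2, 3, 5 }  = { 2, 5 } ∪ { 1, 2, 3 }
  |family| = 18
Round 3 (8 new):
  { 4 }  = ᶜ of { 1, 2, 3, 5 }
  { 5 }  = ᶜ of { 1, 2, 3, 4 }
  { 1, 2 }  = { 2 } ∪ { 1 }
  { 1, 3 }  = ᶜ of { 2, 4, 5 }
  { 2, 3 }  = ᶜ of { 1, 4, 5 }
  { 3, 4 }  = ᶜ of { 1, 2, 5 }
  { 3, 5 }  = ᶜ of { 1, 2, 4 }
  { 1, 2, 4, 5 }  = { 4, 5 } ∪ { 1, 2, 5 }
  |family| = 26
Round 4. New:
  { 3 }  = ᶜ of { 1, 2, 4, 5 }
  { 1, 4 }  = { 4 } ∪ { 1 }
  { 1, 5 }  = { 5 } ∪ { 1 }
  { 2, 3, 4 }  = { 3, 4 } ∪ { 2 }
  { 2, 3, 5 }  = { 2, 5 } ∪ { 2, 3 }
  { 3, 4, 5 }  = ᶜ of { 1, 2 }
  |family| = 32
Round 5: stable.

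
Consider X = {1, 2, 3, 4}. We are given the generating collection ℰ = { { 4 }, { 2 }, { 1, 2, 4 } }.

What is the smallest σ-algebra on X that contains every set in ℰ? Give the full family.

Answer: σ(ℰ) = { {  }, { 1 }, { 2 }, { 3 }, { 4 }, { 1, 2 }, { 1, 3 }, { 1, 4 }, { 2, 3 }, { 2, 4 }, { 3, 4 }, { 1, 2, 3 }, { 1, 2, 4 }, { 1, 3, 4 }, { 2, 3, 4 }, X }

Check:
Seed the family with ℰ together with ∅ and X: { {  }, { 2 }, { 4 }, { 1, 2, 4 }, X }.
Round 1 (4 new):
  { 3 }  = { 1, 2, 4 }ᶜ
  { 2, 4 }  = { 4 } ∪ { 2 }
  { 1, 2, 3 }  = { 4 }ᶜ
  { 1, 3, 4 }  = { 2 }ᶜ
  |family| = 9
Round 2: +4 →
  { 1, 3 }  = { 2, 4 }ᶜ
  { 2, 3 }  = { 2 } ∪ { 3 }
  { 3, 4 }  = { 3 } ∪ { 4 }
  { 2, 3, 4 }  = { 3 } ∪ { 2, 4 }
  |family| = 13
Round 3: +3 →
  { 1 }  = { 2, 3, 4 }ᶜ
  { 1, 2 }  = { 3, 4 }ᶜ
  { 1, 4 }  = { 2, 3 }ᶜ
  |family| = 16
Round 4 adds nothing — fixpoint reached.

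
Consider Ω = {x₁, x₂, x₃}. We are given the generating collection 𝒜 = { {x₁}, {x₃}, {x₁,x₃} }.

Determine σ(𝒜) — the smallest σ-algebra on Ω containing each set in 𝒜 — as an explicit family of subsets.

Begin from { {}, {x₁}, {x₃}, {x₁,x₃}, Ω } (that is, 𝒜 plus ∅ and Ω).
Pass 1: 3 new —
  {x₂}  = complement {x₁,x₃}
  {x₁,x₂}  = complement {x₃}
  {x₂,x₃}  = complement {x₁}
  [8 total]
Pass 2: stable.

Hence σ(𝒜) has 8 members: { {}, {x₁}, {x₂}, {x₃}, {x₁,x₂}, {x₁,x₃}, {x₂,x₃}, Ω }.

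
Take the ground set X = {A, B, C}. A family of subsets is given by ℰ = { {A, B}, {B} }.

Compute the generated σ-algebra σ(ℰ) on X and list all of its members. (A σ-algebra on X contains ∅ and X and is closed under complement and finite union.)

σ(ℰ) = { {}, {A}, {B}, {C}, {A, B}, {A, C}, {B, C}, X }

Working:
Initial family (4 sets): { {}, {B}, {A, B}, X }.
Step 1: 2 new —
  {C}  = ᶜ of {A, B}
  {A, C}  = ᶜ of {B}
  — 6 sets.
Step 2. New:
  {B, C}  = {C} ∪ {B}
  — 7 sets.
Step 3 adds 1:
  {A}  = ᶜ of {B, C}
  — 8 sets.
After Step 4 the family is unchanged; done.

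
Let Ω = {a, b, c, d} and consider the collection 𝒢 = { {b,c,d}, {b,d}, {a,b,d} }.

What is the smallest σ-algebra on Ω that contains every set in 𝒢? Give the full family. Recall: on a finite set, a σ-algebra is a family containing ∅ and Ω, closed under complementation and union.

Seed the family with 𝒢 together with ∅ and Ω: { ∅, {b,d}, {a,b,d}, {b,c,d}, Ω }.
Iteration 1 (3 new):
  {a}  = Ω∖{b,c,d}
  {c}  = Ω∖{a,b,d}
  {a,c}  = Ω∖{b,d}
Iteration 2: closed — nothing new.

Hence σ(𝒢) has 8 members: { ∅, {a}, {c}, {a,c}, {b,d}, {a,b,d}, {b,c,d}, Ω }.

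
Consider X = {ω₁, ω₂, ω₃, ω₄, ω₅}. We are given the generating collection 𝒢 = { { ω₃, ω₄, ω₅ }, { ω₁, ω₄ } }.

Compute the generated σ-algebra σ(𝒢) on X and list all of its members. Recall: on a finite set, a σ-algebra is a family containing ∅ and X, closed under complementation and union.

Start: 𝒢 ∪ {∅, X} = { {}, { ω₁, ω₄ }, { ω₃, ω₄, ω₅ }, X }.
Round 1: +3 →
  { ω₁, ω₂ }  = complement { ω₃, ω₄, ω₅ }
  { ω₂, ω₃, ω₅ }  = complement { ω₁, ω₄ }
  { ω₁, ω₃, ω₄, ω₅ }  = { ω₃, ω₄, ω₅ } ∪ { ω₁, ω₄ }
  — 7 sets.
Round 2 (4 new):
  { ω₂ }  = complement { ω₁, ω₃, ω₄, ω₅ }
  { ω₁, ω₂, ω₄ }  = { ω₁, ω₄ } ∪ { ω₁, ω₂ }
  { ω₁, ω₂, ω₃, ω₅ }  = { ω₂, ω₃, ω₅ } ∪ { ω₁, ω₂ }
  { ω₂, ω₃, ω₄, ω₅ }  = { ω₃, ω₄, ω₅ } ∪ { ω₂, ω₃, ω₅ }
  — 11 sets.
Round 3. New:
  { ω₁ }  = complement { ω₂, ω₃, ω₄, ω₅ }
  { ω₄ }  = complement { ω₁, ω₂, ω₃, ω₅ }
  { ω₃, ω₅ }  = complement { ω₁, ω₂, ω₄ }
  — 14 sets.
Round 4: 2 new —
  { ω₂, ω₄ }  = { ω₄ } ∪ { ω₂ }
  { ω₁, ω₃, ω₅ }  = { ω₃, ω₅ } ∪ { ω₁ }
  — 16 sets.
After Round 5 the family is unchanged; done.

|σ(𝒢)| = 16.  σ(𝒢) = { {}, { ω₁ }, { ω₂ }, { ω₄ }, { ω₁, ω₂ }, { ω₁, ω₄ }, { ω₂, ω₄ }, { ω₃, ω₅ }, { ω₁, ω₂, ω₄ }, { ω₁, ω₃, ω₅ }, { ω₂, ω₃, ω₅ }, { ω₃, ω₄, ω₅ }, { ω₁, ω₂, ω₃, ω₅ }, { ω₁, ω₃, ω₄, ω₅ }, { ω₂, ω₃, ω₄, ω₅ }, X }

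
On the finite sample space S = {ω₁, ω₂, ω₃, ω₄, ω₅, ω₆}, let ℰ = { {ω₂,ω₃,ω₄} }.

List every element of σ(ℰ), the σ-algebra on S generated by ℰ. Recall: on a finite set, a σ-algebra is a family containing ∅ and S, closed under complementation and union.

Initial family (3 sets): { {}, {ω₂,ω₃,ω₄}, S }.
Round 1: 1 new —
  {ω₁,ω₅,ω₆}  = complement {ω₂,ω₃,ω₄}
Round 2: stable.

Therefore σ(ℰ) = { {}, {ω₁,ω₅,ω₆}, {ω₂,ω₃,ω₄}, S } (|σ(ℰ)| = 4).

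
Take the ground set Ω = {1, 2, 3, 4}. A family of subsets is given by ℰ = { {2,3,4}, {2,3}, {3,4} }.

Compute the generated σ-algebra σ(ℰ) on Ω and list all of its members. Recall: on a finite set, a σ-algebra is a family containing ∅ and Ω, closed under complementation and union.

Answer: σ(ℰ) = { {}, {1}, {2}, {3}, {4}, {1,2}, {1,3}, {1,4}, {2,3}, {2,4}, {3,4}, {1,2,3}, {1,2,4}, {1,3,4}, {2,3,4}, Ω }

Working:
Initial family (5 sets): { {}, {2,3}, {3,4}, {2,3,4}, Ω }.
Iteration 1 adds 3:
  {1}  = {2,3,4}ᶜ
  {1,2}  = {3,4}ᶜ
  {1,4}  = {2,3}ᶜ
  (now 8)
Iteration 2: +3 →
  {1,2,3}  = {2,3} ∪ {1,2}
  {1,2,4}  = {1,4} ∪ {1,2}
  {1,3,4}  = {3,4} ∪ {1,4}
  (now 11)
Iteration 3 adds 3:
  {2}  = {1,3,4}ᶜ
  {3}  = {1,2,4}ᶜ
  {4}  = {1,2,3}ᶜ
  (now 14)
Iteration 4: 2 new —
  {1,3}  = {3} ∪ {1}
  {2,4}  = {4} ∪ {2}
  (now 16)
After Iteration 5 the family is unchanged; done.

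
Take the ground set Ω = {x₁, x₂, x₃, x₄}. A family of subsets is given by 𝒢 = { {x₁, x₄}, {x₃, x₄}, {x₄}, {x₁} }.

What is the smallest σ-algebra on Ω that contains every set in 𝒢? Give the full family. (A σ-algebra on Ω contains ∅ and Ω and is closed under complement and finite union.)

σ(𝒢) (16 sets): { {}, {x₁}, {x₂}, {x₃}, {x₄}, {x₁, x₂}, {x₁, x₃}, {x₁, x₄}, {x₂, x₃}, {x₂, x₄}, {x₃, x₄}, {x₁, x₂, x₃}, {x₁, x₂, x₄}, {x₁, x₃, x₄}, {x₂, x₃, x₄}, Ω }

Working:
Take S₀ = 𝒢 ∪ {∅, Ω} = { {}, {x₁}, {x₄}, {x₁, x₄}, {x₃, x₄}, Ω }.
Pass 1. New:
  {x₁, x₂}  = {x₃, x₄}ᶜ
  {x₂, x₃}  = {x₁, x₄}ᶜ
  {x₁, x₂, x₃}  = {x₄}ᶜ
  {x₁, x₃, x₄}  = {x₃, x₄} ∪ {x₁, x₄}
  {x₂, x₃, x₄}  = {x₁}ᶜ
  |family| = 11
Pass 2. New:
  {x₂}  = {x₁, x₃, x₄}ᶜ
  {x₁, x₂, x₄}  = {x₁, x₂} ∪ {x₁, x₄}
  |family| = 13
Pass 3 (2 new):
  {x₃}  = {x₁, x₂, x₄}ᶜ
  {x₂, x₄}  = {x₄} ∪ {x₂}
  |family| = 15
Pass 4: +1 →
  {x₁, x₃}  = {x₂, x₄}ᶜ
  |family| = 16
Pass 5: closed — nothing new.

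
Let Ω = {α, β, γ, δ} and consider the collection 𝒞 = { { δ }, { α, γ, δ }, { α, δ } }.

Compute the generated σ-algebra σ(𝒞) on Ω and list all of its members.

σ(𝒞) (16 sets): { ∅, { α }, { β }, { γ }, { δ }, { α, β }, { α, γ }, { α, δ }, { β, γ }, { β, δ }, { γ, δ }, { α, β, γ }, { α, β, δ }, { α, γ, δ }, { β, γ, δ }, Ω }

Working:
Begin from { ∅, { δ }, { α, δ }, { α, γ, δ }, Ω } (that is, 𝒞 plus ∅ and Ω).
Step 1 (3 new):
  { β }  = { α, γ, δ }ᶜ
  { β, γ }  = { α, δ }ᶜ
  { α, β, γ }  = { δ }ᶜ
  |family| = 8
Step 2 (3 new):
  { β, δ }  = { δ } ∪ { β }
  { α, β, δ }  = { β } ∪ { α, δ }
  { β, γ, δ }  = { δ } ∪ { β, γ }
  |family| = 11
Step 3 (3 new):
  { α }  = { β, γ, δ }ᶜ
  { γ }  = { α, β, δ }ᶜ
  { α, γ }  = { β, δ }ᶜ
  |family| = 14
Step 4: 2 new —
  { α, β }  = { β } ∪ { α }
  { γ, δ }  = { γ } ∪ { δ }
  |family| = 16
Step 5: already closed under ᶜ and ∪.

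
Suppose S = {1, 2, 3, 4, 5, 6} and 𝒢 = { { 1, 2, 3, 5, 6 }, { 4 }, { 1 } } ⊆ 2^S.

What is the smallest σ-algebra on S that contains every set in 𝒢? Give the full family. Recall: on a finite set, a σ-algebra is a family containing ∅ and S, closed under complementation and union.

Start: 𝒢 ∪ {∅, S} = { ∅, { 1 }, { 4 }, { 1, 2, 3, 5, 6 }, S }.
Round 1. New:
  { 1, 4 }  = { 4 } ∪ { 1 }
  { 2, 3, 4, 5, 6 }  = { 1 }ᶜ
  — 7 sets.
Round 2 adds 1:
  { 2, 3, 5, 6 }  = { 1, 4 }ᶜ
  — 8 sets.
Round 3: already closed under ᶜ and ∪.

|σ(𝒢)| = 8.  σ(𝒢) = { ∅, { 1 }, { 4 }, { 1, 4 }, { 2, 3, 5, 6 }, { 1, 2, 3, 5, 6 }, { 2, 3, 4, 5, 6 }, S }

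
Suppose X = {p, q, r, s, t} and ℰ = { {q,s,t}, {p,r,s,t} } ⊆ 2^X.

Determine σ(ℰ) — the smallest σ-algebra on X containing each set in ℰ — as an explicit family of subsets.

Start: ℰ ∪ {∅, X} = { ∅, {q,s,t}, {p,r,s,t}, X }.
Pass 1: 2 new —
  {q}  = complement {p,r,s,t}
  {p,r}  = complement {q,s,t}
  (now 6)
Pass 2 (1 new):
  {p,q,r}  = {p,r} ∪ {q}
  (now 7)
Pass 3. New:
  {s,t}  = complement {p,q,r}
  (now 8)
Pass 4: already closed under ᶜ and ∪.

|σ(ℰ)| = 8.  σ(ℰ) = { ∅, {q}, {p,r}, {s,t}, {p,q,r}, {q,s,t}, {p,r,s,t}, X }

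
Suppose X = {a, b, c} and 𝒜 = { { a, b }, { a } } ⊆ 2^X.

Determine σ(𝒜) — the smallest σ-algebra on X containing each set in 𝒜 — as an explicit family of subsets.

Initial family (4 sets): { ∅, { a }, { a, b }, X }.
Round 1 (2 new):
  { c }  = ᶜ of { a, b }
  { b, c }  = ᶜ of { a }
  (now 6)
Round 2. New:
  { a, c }  = { c } ∪ { a }
  (now 7)
Round 3 (1 new):
  { b }  = ᶜ of { a, c }
  (now 8)
Round 4 adds nothing — fixpoint reached.

Therefore σ(𝒜) = { ∅, { a }, { b }, { c }, { a, b }, { a, c }, { b, c }, X } (|σ(𝒜)| = 8).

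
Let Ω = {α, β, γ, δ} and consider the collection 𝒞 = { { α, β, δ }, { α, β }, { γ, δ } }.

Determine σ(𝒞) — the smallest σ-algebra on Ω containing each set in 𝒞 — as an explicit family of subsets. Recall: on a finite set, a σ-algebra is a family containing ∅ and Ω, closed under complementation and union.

Initial family (5 sets): { {  }, { α, β }, { γ, δ }, { α, β, δ }, Ω }.
Iteration 1 adds 1:
  { γ }  = complement { α, β, δ }
Iteration 2 (1 new):
  { α, β, γ }  = { γ } ∪ { α, β }
Iteration 3: +1 →
  { δ }  = complement { α, β, γ }
Iteration 4: closed — nothing new.

σ(𝒞) = { {  }, { γ }, { δ }, { α, β }, { γ, δ }, { α, β, γ }, { α, β, δ }, Ω }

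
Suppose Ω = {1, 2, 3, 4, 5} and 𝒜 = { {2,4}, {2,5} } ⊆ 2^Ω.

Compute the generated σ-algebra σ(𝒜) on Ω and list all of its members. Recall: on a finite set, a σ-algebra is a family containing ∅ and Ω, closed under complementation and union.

Seed the family with 𝒜 together with ∅ and Ω: { ∅, {2,4}, {2,5}, Ω }.
Round 1: +3 →
  {1,3,4}  = {2,5}ᶜ
  {1,3,5}  = {2,4}ᶜ
  {2,4,5}  = {2,5} ∪ {2,4}
  — 7 sets.
Round 2: +4 →
  {1,3}  = {2,4,5}ᶜ
  {1,2,3,4}  = {1,3,4} ∪ {2,4}
  {1,2,3,5}  = {2,5} ∪ {1,3,5}
  {1,3,4,5}  = {1,3,4} ∪ {1,3,5}
  — 11 sets.
Round 3: 3 new —
  {2}  = {1,3,4,5}ᶜ
  {4}  = {1,2,3,5}ᶜ
  {5}  = {1,2,3,4}ᶜ
  — 14 sets.
Round 4 adds 2:
  {4,5}  = {4} ∪ {5}
  {1,2,3}  = {1,3} ∪ {2}
  — 16 sets.
Round 5 adds nothing — fixpoint reached.

Therefore σ(𝒜) = { ∅, {2}, {4}, {5}, {1,3}, {2,4}, {2,5}, {4,5}, {1,2,3}, {1,3,4}, {1,3,5}, {2,4,5}, {1,2,3,4}, {1,2,3,5}, {1,3,4,5}, Ω } (|σ(𝒜)| = 16).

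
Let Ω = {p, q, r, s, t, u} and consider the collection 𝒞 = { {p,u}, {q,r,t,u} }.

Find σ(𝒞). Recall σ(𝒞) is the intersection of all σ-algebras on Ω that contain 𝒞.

Answer: σ(𝒞) = { ∅, {p}, {s}, {u}, {p,s}, {p,u}, {s,u}, {p,s,u}, {q,r,t}, {p,q,r,t}, {q,r,s,t}, {q,r,t,u}, {p,q,r,s,t}, {p,q,r,t,u}, {q,r,s,t,u}, Ω }

Check:
Initial family (4 sets): { ∅, {p,u}, {q,r,t,u}, Ω }.
Iteration 1: +3 →
  {p,s}  = Ω∖{q,r,t,u}
  {q,r,s,t}  = Ω∖{p,u}
  {p,q,r,t,u}  = {q,r,t,u} ∪ {p,u}
Iteration 2: +4 →
  {s}  = Ω∖{p,q,r,t,u}
  {p,s,u}  = {p,s} ∪ {p,u}
  {p,q,r,s,t}  = {p,s} ∪ {q,r,s,t}
  {q,r,s,t,u}  = {q,r,s,t} ∪ {q,r,t,u}
Iteration 3. New:
  {p}  = Ω∖{q,r,s,t,u}
  {u}  = Ω∖{p,q,r,s,t}
  {q,r,t}  = Ω∖{p,s,u}
Iteration 4: 2 new —
  {s,u}  = {s} ∪ {u}
  {p,q,r,t}  = {q,r,t} ∪ {p}
Iteration 5: already closed under ᶜ and ∪.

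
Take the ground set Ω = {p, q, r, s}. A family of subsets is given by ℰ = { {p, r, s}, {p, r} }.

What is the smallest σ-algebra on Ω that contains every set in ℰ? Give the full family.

Initial family (4 sets): { {}, {p, r}, {p, r, s}, Ω }.
Step 1: 2 new —
  {q}  = complement {p, r, s}
  {q, s}  = complement {p, r}
  |family| = 6
Step 2. New:
  {p, q, r}  = {p, r} ∪ {q}
  |family| = 7
Step 3 adds 1:
  {s}  = complement {p, q, r}
  |family| = 8
Step 4: closed — nothing new.

Hence σ(ℰ) has 8 members: { {}, {q}, {s}, {p, r}, {q, s}, {p, q, r}, {p, r, s}, Ω }.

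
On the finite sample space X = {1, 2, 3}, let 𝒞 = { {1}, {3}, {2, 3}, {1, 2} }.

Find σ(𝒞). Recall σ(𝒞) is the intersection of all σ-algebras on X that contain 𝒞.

Answer: σ(𝒞) = { {}, {1}, {2}, {3}, {1, 2}, {1, 3}, {2, 3}, X }

Check:
Take S₀ = 𝒞 ∪ {∅, X} = { {}, {1}, {3}, {1, 2}, {2, 3}, X }.
Step 1: +1 →
  {1, 3}  = {3} ∪ {1}
  (now 7)
Step 2: 1 new —
  {2}  = complement {1, 3}
  (now 8)
After Step 3 the family is unchanged; done.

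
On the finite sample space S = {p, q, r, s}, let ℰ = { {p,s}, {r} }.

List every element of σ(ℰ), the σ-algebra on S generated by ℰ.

|σ(ℰ)| = 8.  σ(ℰ) = { {}, {q}, {r}, {p,s}, {q,r}, {p,q,s}, {p,r,s}, S }

Trace:
Start: ℰ ∪ {∅, S} = { {}, {r}, {p,s}, S }.
Iteration 1 (3 new):
  {q,r}  = complement {p,s}
  {p,q,s}  = complement {r}
  {p,r,s}  = {r} ∪ {p,s}
  (now 7)
Iteration 2. New:
  {q}  = complement {p,r,s}
  (now 8)
Iteration 3: no new sets; the family is a σ-algebra.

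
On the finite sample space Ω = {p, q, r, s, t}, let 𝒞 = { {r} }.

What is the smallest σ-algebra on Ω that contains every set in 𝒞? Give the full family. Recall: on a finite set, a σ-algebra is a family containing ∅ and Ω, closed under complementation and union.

σ(𝒞) (4 sets): { ∅, {r}, {p, q, s, t}, Ω }

Trace:
Seed the family with 𝒞 together with ∅ and Ω: { ∅, {r}, Ω }.
Round 1 adds 1:
  {p, q, s, t}  = Ω∖{r}
  (now 4)
Round 2: stable.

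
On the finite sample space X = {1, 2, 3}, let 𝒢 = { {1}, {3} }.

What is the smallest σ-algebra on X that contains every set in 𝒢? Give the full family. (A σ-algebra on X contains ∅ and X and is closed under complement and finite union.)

σ(𝒢) = { ∅, {1}, {2}, {3}, {1,2}, {1,3}, {2,3}, X }

Trace:
Start: 𝒢 ∪ {∅, X} = { ∅, {1}, {3}, X }.
Iteration 1. New:
  {1,2}  = X∖{3}
  {1,3}  = {3} ∪ {1}
  {2,3}  = X∖{1}
  |family| = 7
Iteration 2 adds 1:
  {2}  = X∖{1,3}
  |family| = 8
Iteration 3: closed — nothing new.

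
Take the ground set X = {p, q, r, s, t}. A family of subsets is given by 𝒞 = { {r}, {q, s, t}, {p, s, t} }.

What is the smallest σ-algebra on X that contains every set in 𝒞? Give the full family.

Start: 𝒞 ∪ {∅, X} = { {}, {r}, {p, s, t}, {q, s, t}, X }.
Step 1 (5 new):
  {p, r}  = {q, s, t}ᶜ
  {q, r}  = {p, s, t}ᶜ
  {p, q, s, t}  = {r}ᶜ
  {p, r, s, t}  = {p, s, t} ∪ {r}
  {q, r, s, t}  = {r} ∪ {q, s, t}
  (now 10)
Step 2. New:
  {p}  = {q, r, s, t}ᶜ
  {q}  = {p, r, s, t}ᶜ
  {p, q, r}  = {q, r} ∪ {p, r}
  (now 13)
Step 3. New:
  {p, q}  = {q} ∪ {p}
  {s, t}  = {p, q, r}ᶜ
  (now 15)
Step 4 adds 1:
  {r, s, t}  = {p, q}ᶜ
  (now 16)
Step 5: already closed under ᶜ and ∪.

|σ(𝒞)| = 16.  σ(𝒞) = { {}, {p}, {q}, {r}, {p, q}, {p, r}, {q, r}, {s, t}, {p, q, r}, {p, s, t}, {q, s, t}, {r, s, t}, {p, q, s, t}, {p, r, s, t}, {q, r, s, t}, X }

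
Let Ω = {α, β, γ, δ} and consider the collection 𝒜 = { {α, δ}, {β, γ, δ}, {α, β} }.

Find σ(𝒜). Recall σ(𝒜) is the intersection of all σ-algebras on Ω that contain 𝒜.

σ(𝒜) (16 sets): { {}, {α}, {β}, {γ}, {δ}, {α, β}, {α, γ}, {α, δ}, {β, γ}, {β, δ}, {γ, δ}, {α, β, γ}, {α, β, δ}, {α, γ, δ}, {β, γ, δ}, Ω }

Derivation:
Initial family (5 sets): { {}, {α, β}, {α, δ}, {β, γ, δ}, Ω }.
Pass 1 (4 new):
  {α}  = ᶜ of {β, γ, δ}
  {β, γ}  = ᶜ of {α, δ}
  {γ, δ}  = ᶜ of {α, β}
  {α, β, δ}  = {α, δ} ∪ {α, β}
  |family| = 9
Pass 2 adds 3:
  {γ}  = ᶜ of {α, β, δ}
  {α, β, γ}  = {α, β} ∪ {β, γ}
  {α, γ, δ}  = {γ, δ} ∪ {α, δ}
  |family| = 12
Pass 3: +3 →
  {β}  = ᶜ of {α, γ, δ}
  {δ}  = ᶜ of {α, β, γ}
  {α, γ}  = {γ} ∪ {α}
  |family| = 15
Pass 4 adds 1:
  {β, δ}  = ᶜ of {α, γ}
  |family| = 16
Pass 5 adds nothing — fixpoint reached.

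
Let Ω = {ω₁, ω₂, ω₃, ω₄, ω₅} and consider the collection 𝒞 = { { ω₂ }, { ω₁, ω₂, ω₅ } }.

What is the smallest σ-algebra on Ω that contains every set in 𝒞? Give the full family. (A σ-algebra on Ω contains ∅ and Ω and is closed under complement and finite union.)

Start: 𝒞 ∪ {∅, Ω} = { ∅, { ω₂ }, { ω₁, ω₂, ω₅ }, Ω }.
Pass 1 adds 2:
  { ω₃, ω₄ }  = ᶜ of { ω₁, ω₂, ω₅ }
  { ω₁, ω₃, ω₄, ω₅ }  = ᶜ of { ω₂ }
  [6 total]
Pass 2: 1 new —
  { ω₂, ω₃, ω₄ }  = { ω₃, ω₄ } ∪ { ω₂ }
  [7 total]
Pass 3. New:
  { ω₁, ω₅ }  = ᶜ of { ω₂, ω₃, ω₄ }
  [8 total]
Pass 4: closed — nothing new.

Therefore σ(𝒞) = { ∅, { ω₂ }, { ω₁, ω₅ }, { ω₃, ω₄ }, { ω₁, ω₂, ω₅ }, { ω₂, ω₃, ω₄ }, { ω₁, ω₃, ω₄, ω₅ }, Ω } (|σ(𝒞)| = 8).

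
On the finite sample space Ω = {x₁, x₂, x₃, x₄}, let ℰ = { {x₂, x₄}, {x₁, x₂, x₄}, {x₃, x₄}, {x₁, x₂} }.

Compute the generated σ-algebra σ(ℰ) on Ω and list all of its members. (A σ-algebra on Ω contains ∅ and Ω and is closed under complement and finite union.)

Initial family (6 sets): { {}, {x₁, x₂}, {x₂, x₄}, {x₃, x₄}, {x₁, x₂, x₄}, Ω }.
Iteration 1 (3 new):
  {x₃}  = complement {x₁, x₂, x₄}
  {x₁, x₃}  = complement {x₂, x₄}
  {x₂, x₃, x₄}  = {x₃, x₄} ∪ {x₂, x₄}
  — 9 sets.
Iteration 2 (3 new):
  {x₁}  = complement {x₂, x₃, x₄}
  {x₁, x₂, x₃}  = {x₁, x₂} ∪ {x₃}
  {x₁, x₃, x₄}  = {x₃, x₄} ∪ {x₁, x₃}
  — 12 sets.
Iteration 3 adds 2:
  {x₂}  = complement {x₁, x₃, x₄}
  {x₄}  = complement {x₁, x₂, x₃}
  — 14 sets.
Iteration 4: 2 new —
  {x₁, x₄}  = {x₄} ∪ {x₁}
  {x₂, x₃}  = {x₃} ∪ {x₂}
  — 16 sets.
After Iteration 5 the family is unchanged; done.

|σ(ℰ)| = 16.  σ(ℰ) = { {}, {x₁}, {x₂}, {x₃}, {x₄}, {x₁, x₂}, {x₁, x₃}, {x₁, x₄}, {x₂, x₃}, {x₂, x₄}, {x₃, x₄}, {x₁, x₂, x₃}, {x₁, x₂, x₄}, {x₁, x₃, x₄}, {x₂, x₃, x₄}, Ω }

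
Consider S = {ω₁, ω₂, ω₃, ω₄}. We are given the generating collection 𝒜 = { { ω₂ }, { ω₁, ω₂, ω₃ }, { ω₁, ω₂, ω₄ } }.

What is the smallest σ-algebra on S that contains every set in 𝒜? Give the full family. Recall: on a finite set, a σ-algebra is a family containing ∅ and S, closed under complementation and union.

σ(𝒜) (16 sets): { {  }, { ω₁ }, { ω₂ }, { ω₃ }, { ω₄ }, { ω₁, ω₂ }, { ω₁, ω₃ }, { ω₁, ω₄ }, { ω₂, ω₃ }, { ω₂, ω₄ }, { ω₃, ω₄ }, { ω₁, ω₂, ω₃ }, { ω₁, ω₂, ω₄ }, { ω₁, ω₃, ω₄ }, { ω₂, ω₃, ω₄ }, S }

Derivation:
Begin from { {  }, { ω₂ }, { ω₁, ω₂, ω₃ }, { ω₁, ω₂, ω₄ }, S } (that is, 𝒜 plus ∅ and S).
Iteration 1 (3 new):
  { ω₃ }  = { ω₁, ω₂, ω₄ }ᶜ
  { ω₄ }  = { ω₁, ω₂, ω₃ }ᶜ
  { ω₁, ω₃, ω₄ }  = { ω₂ }ᶜ
  [8 total]
Iteration 2. New:
  { ω₂, ω₃ }  = { ω₃ } ∪ { ω₂ }
  { ω₂, ω₄ }  = { ω₄ } ∪ { ω₂ }
  { ω₃, ω₄ }  = { ω₄ } ∪ { ω₃ }
  [11 total]
Iteration 3: 4 new —
  { ω₁, ω₂ }  = { ω₃, ω₄ }ᶜ
  { ω₁, ω₃ }  = { ω₂, ω₄ }ᶜ
  { ω₁, ω₄ }  = { ω₂, ω₃ }ᶜ
  { ω₂, ω₃, ω₄ }  = { ω₃ } ∪ { ω₂, ω₄ }
  [15 total]
Iteration 4. New:
  { ω₁ }  = { ω₂, ω₃, ω₄ }ᶜ
  [16 total]
Iteration 5: already closed under ᶜ and ∪.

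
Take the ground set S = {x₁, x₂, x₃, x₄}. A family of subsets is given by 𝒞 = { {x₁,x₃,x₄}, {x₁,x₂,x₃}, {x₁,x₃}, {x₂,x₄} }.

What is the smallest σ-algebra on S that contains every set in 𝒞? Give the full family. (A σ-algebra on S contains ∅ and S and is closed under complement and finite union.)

Take S₀ = 𝒞 ∪ {∅, S} = { {}, {x₁,x₃}, {x₂,x₄}, {x₁,x₂,x₃}, {x₁,x₃,x₄}, S }.
Iteration 1 adds 2:
  {x₂}  = complement {x₁,x₃,x₄}
  {x₄}  = complement {x₁,x₂,x₃}
  [8 total]
After Iteration 2 the family is unchanged; done.

|σ(𝒞)| = 8.  σ(𝒞) = { {}, {x₂}, {x₄}, {x₁,x₃}, {x₂,x₄}, {x₁,x₂,x₃}, {x₁,x₃,x₄}, S }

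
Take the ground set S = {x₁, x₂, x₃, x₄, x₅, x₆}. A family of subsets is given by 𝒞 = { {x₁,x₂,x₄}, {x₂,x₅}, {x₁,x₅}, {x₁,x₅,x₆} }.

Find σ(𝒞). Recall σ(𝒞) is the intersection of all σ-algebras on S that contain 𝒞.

σ(𝒞) = { ∅, {x₁}, {x₂}, {x₃}, {x₄}, {x₅}, {x₆}, {x₁,x₂}, {x₁,x₃}, {x₁,x₄}, {x₁,x₅}, {x₁,x₆}, {x₂,x₃}, {x₂,x₄}, {x₂,x₅}, {x₂,x₆}, {x₃,x₄}, {x₃,x₅}, {x₃,x₆}, {x₄,x₅}, {x₄,x₆}, {x₅,x₆}, {x₁,x₂,x₃}, {x₁,x₂,x₄}, {x₁,x₂,x₅}, {x₁,x₂,x₆}, {x₁,x₃,x₄}, {x₁,x₃,x₅}, {x₁,x₃,x₆}, {x₁,x₄,x₅}, {x₁,x₄,x₆}, {x₁,x₅,x₆}, {x₂,x₃,x₄}, {x₂,x₃,x₅}, {x₂,x₃,x₆}, {x₂,x₄,x₅}, {x₂,x₄,x₆}, {x₂,x₅,x₆}, {x₃,x₄,x₅}, {x₃,x₄,x₆}, {x₃,x₅,x₆}, {x₄,x₅,x₆}, {x₁,x₂,x₃,x₄}, {x₁,x₂,x₃,x₅}, {x₁,x₂,x₃,x₆}, {x₁,x₂,x₄,x₅}, {x₁,x₂,x₄,x₆}, {x₁,x₂,x₅,x₆}, {x₁,x₃,x₄,x₅}, {x₁,x₃,x₄,x₆}, {x₁,x₃,x₅,x₆}, {x₁,x₄,x₅,x₆}, {x₂,x₃,x₄,x₅}, {x₂,x₃,x₄,x₆}, {x₂,x₃,x₅,x₆}, {x₂,x₄,x₅,x₆}, {x₃,x₄,x₅,x₆}, {x₁,x₂,x₃,x₄,x₅}, {x₁,x₂,x₃,x₄,x₆}, {x₁,x₂,x₃,x₅,x₆}, {x₁,x₂,x₄,x₅,x₆}, {x₁,x₃,x₄,x₅,x₆}, {x₂,x₃,x₄,x₅,x₆}, S }

Trace:
Seed the family with 𝒞 together with ∅ and S: { ∅, {x₁,x₅}, {x₂,x₅}, {x₁,x₂,x₄}, {x₁,x₅,x₆}, S }.
Step 1. New:
  {x₁,x₂,x₅}  = {x₂,x₅} ∪ {x₁,x₅}
  {x₂,x₃,x₄}  = ᶜ of {x₁,x₅,x₆}
  {x₃,x₅,x₆}  = ᶜ of {x₁,x₂,x₄}
  {x₁,x₂,x₄,x₅}  = {x₂,x₅} ∪ {x₁,x₂,x₄}
  {x₁,x₂,x₅,x₆}  = {x₂,x₅} ∪ {x₁,x₅,x₆}
  {x₁,x₃,x₄,x₆}  = ᶜ of {x₂,x₅}
  {x₂,x₃,x₄,x₆}  = ᶜ of {x₁,x₅}
  {x₁,x₂,x₄,x₅,x₆}  = {x₁,x₅,x₆} ∪ {x₁,x₂,x₄}
  |family| = 14
Step 2 adds 13:
  {x₃}  = ᶜ of {x₁,x₂,x₄,x₅,x₆}
  {x₃,x₄}  = ᶜ of {x₁,x₂,x₅,x₆}
  {x₃,x₆}  = ᶜ of {x₁,x₂,x₄,x₅}
  {x₃,x₄,x₆}  = ᶜ of {x₁,x₂,x₅}
  {x₁,x₂,x₃,x₄}  = {x₂,x₃,x₄} ∪ {x₁,x₂,x₄}
  {x₁,x₃,x₅,x₆}  = {x₁,x₅,x₆} ∪ {x₃,x₅,x₆}
  {x₂,x₃,x₄,x₅}  = {x₂,x₅} ∪ {x₂,x₃,x₄}
  {x₂,x₃,x₅,x₆}  = {x₂,x₅} ∪ {x₃,x₅,x₆}
  {x₁,x₂,x₃,x₄,x₅}  = {x₂,x₃,x₄} ∪ {x₁,x₂,x₄,x₅}
  {x₁,x₂,x₃,x₄,x₆}  = {x₂,x₃,x₄} ∪ {x₁,x₃,x₄,x₆}
  {x₁,x₂,x₃,x₅,x₆}  = {x₁,x₂,x₅} ∪ {x₃,x₅,x₆}
  {x₁,x₃,x₄,x₅,x₆}  = {x₁,x₅,x₆} ∪ {x₁,x₃,x₄,x₆}
  {x₂,x₃,x₄,x₅,x₆}  = {x₂,x₅} ∪ {x₂,x₃,x₄,x₆}
  |family| = 27
Step 3. New:
  {x₁}  = ᶜ of {x₂,x₃,x₄,x₅,x₆}
  {x₂}  = ᶜ of {x₁,x₃,x₄,x₅,x₆}
  {x₄}  = ᶜ of {x₁,x₂,x₃,x₅,x₆}
  {x₅}  = ᶜ of {x₁,x₂,x₃,x₄,x₆}
  {x₆}  = ᶜ of {x₁,x₂,x₃,x₄,x₅}
  {x₁,x₄}  = ᶜ of {x₂,x₃,x₅,x₆}
  {x₁,x₆}  = ᶜ of {x₂,x₃,x₄,x₅}
  {x₂,x₄}  = ᶜ of {x₁,x₃,x₅,x₆}
  {x₅,x₆}  = ᶜ of {x₁,x₂,x₃,x₄}
  {x₁,x₃,x₅}  = {x₁,x₅} ∪ {x₃}
  {x₂,x₃,x₅}  = {x₂,x₅} ∪ {x₃}
  {x₁,x₂,x₃,x₅}  = {x₃} ∪ {x₁,x₂,x₅}
  {x₁,x₃,x₄,x₅}  = {x₃,x₄} ∪ {x₁,x₅}
  {x₃,x₄,x₅,x₆}  = {x₃,x₄} ∪ {x₃,x₅,x₆}
  |family| = 41
Step 4: +21 →
  {x₁,x₂}  = ᶜ of {x₃,x₄,x₅,x₆}
  {x₁,x₃}  = {x₃} ∪ {x₁}
  {x₂,x₃}  = {x₂} ∪ {x₃}
  {x₂,x₆}  = ᶜ of {x₁,x₃,x₄,x₅}
  {x₃,x₅}  = {x₃} ∪ {x₅}
  {x₄,x₅}  = {x₄} ∪ {x₅}
  {x₄,x₆}  = ᶜ of {x₁,x₂,x₃,x₅}
  {x₁,x₂,x₆}  = {x₁,x₆} ∪ {x₂}
  {x₁,x₃,x₄}  = {x₃,x₄} ∪ {x₁}
  {x₁,x₃,x₆}  = {x₁,x₆} ∪ {x₃}
  {x₁,x₄,x₅}  = {x₄} ∪ {x₁,x₅}
  {x₁,x₄,x₆}  = ᶜ of {x₂,x₃,x₅}
  {x₂,x₃,x₆}  = {x₂} ∪ {x₃,x₆}
  {x₂,x₄,x₅}  = {x₄} ∪ {x₂,x₅}
  {x₂,x₄,x₆}  = ᶜ of {x₁,x₃,x₅}
  {x₂,x₅,x₆}  = {x₂} ∪ {x₅,x₆}
  {x₃,x₄,x₅}  = {x₃,x₄} ∪ {x₅}
  {x₄,x₅,x₆}  = {x₄} ∪ {x₅,x₆}
  {x₁,x₂,x₄,x₆}  = {x₁,x₆} ∪ {x₁,x₂,x₄}
  {x₁,x₄,x₅,x₆}  = {x₁,x₅,x₆} ∪ {x₄}
  {x₂,x₄,x₅,x₆}  = {x₅,x₆} ∪ {x₂,x₄}
  |family| = 62
Step 5: +2 →
  {x₁,x₂,x₃}  = ᶜ of {x₄,x₅,x₆}
  {x₁,x₂,x₃,x₆}  = ᶜ of {x₄,x₅}
  |family| = 64
Step 6: already closed under ᶜ and ∪.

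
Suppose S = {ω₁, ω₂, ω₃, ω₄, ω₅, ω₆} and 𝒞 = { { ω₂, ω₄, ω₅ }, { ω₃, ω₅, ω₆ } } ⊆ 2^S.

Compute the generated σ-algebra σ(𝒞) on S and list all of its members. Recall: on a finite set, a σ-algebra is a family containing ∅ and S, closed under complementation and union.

Take S₀ = 𝒞 ∪ {∅, S} = { ∅, { ω₂, ω₄, ω₅ }, { ω₃, ω₅, ω₆ }, S }.
Pass 1: 3 new —
  { ω₁, ω₂, ω₄ }  = ᶜ of { ω₃, ω₅, ω₆ }
  { ω₁, ω₃, ω₆ }  = ᶜ of { ω₂, ω₄, ω₅ }
  { ω₂, ω₃, ω₄, ω₅, ω₆ }  = { ω₂, ω₄, ω₅ } ∪ { ω₃, ω₅, ω₆ }
  (now 7)
Pass 2 (4 new):
  { ω₁ }  = ᶜ of { ω₂, ω₃, ω₄, ω₅, ω₆ }
  { ω₁, ω₂, ω₄, ω₅ }  = { ω₁, ω₂, ω₄ } ∪ { ω₂, ω₄, ω₅ }
  { ω₁, ω₃, ω₅, ω₆ }  = { ω₁, ω₃, ω₆ } ∪ { ω₃, ω₅, ω₆ }
  { ω₁, ω₂, ω₃, ω₄, ω₆ }  = { ω₁, ω₃, ω₆ } ∪ { ω₁, ω₂, ω₄ }
  (now 11)
Pass 3: +3 →
  { ω₅ }  = ᶜ of { ω₁, ω₂, ω₃, ω₄, ω₆ }
  { ω₂, ω₄ }  = ᶜ of { ω₁, ω₃, ω₅, ω₆ }
  { ω₃, ω₆ }  = ᶜ of { ω₁, ω₂, ω₄, ω₅ }
  (now 14)
Pass 4 adds 2:
  { ω₁, ω₅ }  = { ω₅ } ∪ { ω₁ }
  { ω₂, ω₃, ω₄, ω₆ }  = { ω₃, ω₆ } ∪ { ω₂, ω₄ }
  (now 16)
Pass 5: stable.

Therefore σ(𝒞) = { ∅, { ω₁ }, { ω₅ }, { ω₁, ω₅ }, { ω₂, ω₄ }, { ω₃, ω₆ }, { ω₁, ω₂, ω₄ }, { ω₁, ω₃, ω₆ }, { ω₂, ω₄, ω₅ }, { ω₃, ω₅, ω₆ }, { ω₁, ω₂, ω₄, ω₅ }, { ω₁, ω₃, ω₅, ω₆ }, { ω₂, ω₃, ω₄, ω₆ }, { ω₁, ω₂, ω₃, ω₄, ω₆ }, { ω₂, ω₃, ω₄, ω₅, ω₆ }, S } (|σ(𝒞)| = 16).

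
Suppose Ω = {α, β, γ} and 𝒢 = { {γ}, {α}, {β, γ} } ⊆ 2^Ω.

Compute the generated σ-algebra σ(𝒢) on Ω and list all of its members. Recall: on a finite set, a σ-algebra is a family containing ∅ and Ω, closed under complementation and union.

Begin from { {}, {α}, {γ}, {β, γ}, Ω } (that is, 𝒢 plus ∅ and Ω).
Pass 1. New:
  {α, β}  = Ω∖{γ}
  {α, γ}  = {γ} ∪ {α}
  [7 total]
Pass 2 (1 new):
  {β}  = Ω∖{α, γ}
  [8 total]
After Pass 3 the family is unchanged; done.

σ(𝒢) = { {}, {α}, {β}, {γ}, {α, β}, {α, γ}, {β, γ}, Ω }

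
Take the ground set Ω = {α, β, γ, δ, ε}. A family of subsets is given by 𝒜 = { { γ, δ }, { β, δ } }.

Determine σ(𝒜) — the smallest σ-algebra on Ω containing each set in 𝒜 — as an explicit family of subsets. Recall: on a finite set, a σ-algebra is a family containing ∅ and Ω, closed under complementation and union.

Start: 𝒜 ∪ {∅, Ω} = { {}, { β, δ }, { γ, δ }, Ω }.
Pass 1: 3 new —
  { α, β, ε }  = Ω∖{ γ, δ }
  { α, γ, ε }  = Ω∖{ β, δ }
  { β, γ, δ }  = { β, δ } ∪ { γ, δ }
  — 7 sets.
Pass 2 (4 new):
  { α, ε }  = Ω∖{ β, γ, δ }
  { α, β, γ, ε }  = { α, β, ε } ∪ { α, γ, ε }
  { α, β, δ, ε }  = { α, β, ε } ∪ { β, δ }
  { α, γ, δ, ε }  = { γ, δ } ∪ { α, γ, ε }
  — 11 sets.
Pass 3: +3 →
  { β }  = Ω∖{ α, γ, δ, ε }
  { γ }  = Ω∖{ α, β, δ, ε }
  { δ }  = Ω∖{ α, β, γ, ε }
  — 14 sets.
Pass 4 (2 new):
  { β, γ }  = { γ } ∪ { β }
  { α, δ, ε }  = { α, ε } ∪ { δ }
  — 16 sets.
Pass 5 adds nothing — fixpoint reached.

σ(𝒜) = { {}, { β }, { γ }, { δ }, { α, ε }, { β, γ }, { β, δ }, { γ, δ }, { α, β, ε }, { α, γ, ε }, { α, δ, ε }, { β, γ, δ }, { α, β, γ, ε }, { α, β, δ, ε }, { α, γ, δ, ε }, Ω }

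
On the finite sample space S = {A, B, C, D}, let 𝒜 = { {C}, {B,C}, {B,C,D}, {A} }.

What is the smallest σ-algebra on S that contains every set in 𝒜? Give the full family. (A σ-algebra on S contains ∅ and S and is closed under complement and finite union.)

σ(𝒜) = { {}, {A}, {B}, {C}, {D}, {A,B}, {A,C}, {A,D}, {B,C}, {B,D}, {C,D}, {A,B,C}, {A,B,D}, {A,C,D}, {B,C,D}, S }

Working:
Take S₀ = 𝒜 ∪ {∅, S} = { {}, {A}, {C}, {B,C}, {B,C,D}, S }.
Pass 1: +4 →
  {A,C}  = {C} ∪ {A}
  {A,D}  = complement {B,C}
  {A,B,C}  = {B,C} ∪ {A}
  {A,B,D}  = complement {C}
  (now 10)
Pass 2: +3 →
  {D}  = complement {A,B,C}
  {B,D}  = complement {A,C}
  {A,C,D}  = {C} ∪ {A,D}
  (now 13)
Pass 3: 2 new —
  {B}  = complement {A,C,D}
  {C,D}  = {C} ∪ {D}
  (now 15)
Pass 4: +1 →
  {A,B}  = complement {C,D}
  (now 16)
After Pass 5 the family is unchanged; done.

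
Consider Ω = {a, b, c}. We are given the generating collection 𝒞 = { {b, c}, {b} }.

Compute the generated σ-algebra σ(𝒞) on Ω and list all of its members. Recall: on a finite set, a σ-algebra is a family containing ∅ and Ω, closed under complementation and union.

σ(𝒞) = { {}, {a}, {b}, {c}, {a, b}, {a, c}, {b, c}, Ω }

Trace:
Begin from { {}, {b}, {b, c}, Ω } (that is, 𝒞 plus ∅ and Ω).
Iteration 1: +2 →
  {a}  = {b, c}ᶜ
  {a, c}  = {b}ᶜ
  (now 6)
Iteration 2: 1 new —
  {a, b}  = {b} ∪ {a}
  (now 7)
Iteration 3 adds 1:
  {c}  = {a, b}ᶜ
  (now 8)
Iteration 4: closed — nothing new.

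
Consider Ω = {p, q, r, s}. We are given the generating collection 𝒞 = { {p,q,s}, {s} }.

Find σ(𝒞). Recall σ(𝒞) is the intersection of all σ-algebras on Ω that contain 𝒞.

Take S₀ = 𝒞 ∪ {∅, Ω} = { {}, {s}, {p,q,s}, Ω }.
Iteration 1. New:
  {r}  = complement {p,q,s}
  {p,q,r}  = complement {s}
  |family| = 6
Iteration 2. New:
  {r,s}  = {r} ∪ {s}
  |family| = 7
Iteration 3 (1 new):
  {p,q}  = complement {r,s}
  |family| = 8
After Iteration 4 the family is unchanged; done.

Hence σ(𝒞) has 8 members: { {}, {r}, {s}, {p,q}, {r,s}, {p,q,r}, {p,q,s}, Ω }.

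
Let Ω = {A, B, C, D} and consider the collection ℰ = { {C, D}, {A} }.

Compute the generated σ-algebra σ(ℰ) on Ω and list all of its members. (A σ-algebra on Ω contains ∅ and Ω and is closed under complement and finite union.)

σ(ℰ) = { {}, {A}, {B}, {A, B}, {C, D}, {A, C, D}, {B, C, D}, Ω }

Derivation:
Start: ℰ ∪ {∅, Ω} = { {}, {A}, {C, D}, Ω }.
Step 1. New:
  {A, B}  = ᶜ of {C, D}
  {A, C, D}  = {C, D} ∪ {A}
  {B, C, D}  = ᶜ of {A}
Step 2. New:
  {B}  = ᶜ of {A, C, D}
Step 3: closed — nothing new.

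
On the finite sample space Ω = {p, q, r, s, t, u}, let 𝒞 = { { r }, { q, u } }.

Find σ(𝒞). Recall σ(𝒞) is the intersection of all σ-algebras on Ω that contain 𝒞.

Take S₀ = 𝒞 ∪ {∅, Ω} = { {}, { r }, { q, u }, Ω }.
Round 1 adds 3:
  { q, r, u }  = { r } ∪ { q, u }
  { p, r, s, t }  = { q, u }ᶜ
  { p, q, s, t, u }  = { r }ᶜ
  (now 7)
Round 2: 1 new —
  { p, s, t }  = { q, r, u }ᶜ
  (now 8)
Round 3 adds nothing — fixpoint reached.

Hence σ(𝒞) has 8 members: { {}, { r }, { q, u }, { p, s, t }, { q, r, u }, { p, r, s, t }, { p, q, s, t, u }, Ω }.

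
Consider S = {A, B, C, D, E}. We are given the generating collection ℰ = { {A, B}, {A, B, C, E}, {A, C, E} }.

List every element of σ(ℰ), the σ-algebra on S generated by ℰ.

Initial family (5 sets): { {}, {A, B}, {A, C, E}, {A, B, C, E}, S }.
Pass 1 (3 new):
  {D}  = {A, B, C, E}ᶜ
  {B, D}  = {A, C, E}ᶜ
  {C, D, E}  = {A, B}ᶜ
  (now 8)
Pass 2. New:
  {A, B, D}  = {D} ∪ {A, B}
  {A, C, D, E}  = {D} ∪ {A, C, E}
  {B, C, D, E}  = {C, D, E} ∪ {B, D}
  (now 11)
Pass 3: 3 new —
  {A}  = {B, C, D, E}ᶜ
  {B}  = {A, C, D, E}ᶜ
  {C, E}  = {A, B, D}ᶜ
  (now 14)
Pass 4 adds 2:
  {A, D}  = {D} ∪ {A}
  {B, C, E}  = {C, E} ∪ {B}
  (now 16)
Pass 5: closed — nothing new.

Therefore σ(ℰ) = { {}, {A}, {B}, {D}, {A, B}, {A, D}, {B, D}, {C, E}, {A, B, D}, {A, C, E}, {B, C, E}, {C, D, E}, {A, B, C, E}, {A, C, D, E}, {B, C, D, E}, S } (|σ(ℰ)| = 16).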